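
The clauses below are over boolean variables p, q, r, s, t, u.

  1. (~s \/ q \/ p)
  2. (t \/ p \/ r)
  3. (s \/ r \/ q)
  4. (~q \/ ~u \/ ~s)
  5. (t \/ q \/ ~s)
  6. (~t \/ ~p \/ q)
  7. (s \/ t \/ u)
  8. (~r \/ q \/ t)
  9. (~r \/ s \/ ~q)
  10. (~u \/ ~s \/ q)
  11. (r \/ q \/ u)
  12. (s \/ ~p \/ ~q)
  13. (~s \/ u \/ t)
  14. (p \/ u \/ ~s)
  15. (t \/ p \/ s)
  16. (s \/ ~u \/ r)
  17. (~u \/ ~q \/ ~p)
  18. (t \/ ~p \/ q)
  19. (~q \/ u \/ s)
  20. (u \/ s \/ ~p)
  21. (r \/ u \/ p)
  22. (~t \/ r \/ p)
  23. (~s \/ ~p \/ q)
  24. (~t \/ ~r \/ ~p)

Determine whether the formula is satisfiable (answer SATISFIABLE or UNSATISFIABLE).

SATISFIABLE

Set p = True and propagate.
Try q = True.
  then s is forced to True.
  then u is forced to False.
  then t is forced to True.
  then r is forced to False.
Every clause has at least one true literal under this assignment.
So p = True, q = True, r = False, s = True, t = True, u = False is a satisfying assignment.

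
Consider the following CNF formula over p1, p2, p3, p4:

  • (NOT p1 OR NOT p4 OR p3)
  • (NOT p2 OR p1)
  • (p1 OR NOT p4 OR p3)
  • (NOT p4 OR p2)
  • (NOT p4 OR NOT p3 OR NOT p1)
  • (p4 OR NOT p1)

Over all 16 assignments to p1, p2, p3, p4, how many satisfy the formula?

Satisfying assignments:
  p1=F p2=F p3=F p4=F
  p1=F p2=F p3=T p4=F
That's 2 in total.

2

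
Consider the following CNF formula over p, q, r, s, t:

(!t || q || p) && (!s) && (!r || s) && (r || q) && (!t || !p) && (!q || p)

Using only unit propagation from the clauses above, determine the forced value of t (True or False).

False

Unit clause (!s) sets s = False.
In (!r || s), s is now false; !r must hold, so r = False.
(q || r) with r = False leaves only q, so q = True.
(!q || p) with q = True leaves only p, so p = True.
(!p || !t) with p = True leaves only !t, so t = False.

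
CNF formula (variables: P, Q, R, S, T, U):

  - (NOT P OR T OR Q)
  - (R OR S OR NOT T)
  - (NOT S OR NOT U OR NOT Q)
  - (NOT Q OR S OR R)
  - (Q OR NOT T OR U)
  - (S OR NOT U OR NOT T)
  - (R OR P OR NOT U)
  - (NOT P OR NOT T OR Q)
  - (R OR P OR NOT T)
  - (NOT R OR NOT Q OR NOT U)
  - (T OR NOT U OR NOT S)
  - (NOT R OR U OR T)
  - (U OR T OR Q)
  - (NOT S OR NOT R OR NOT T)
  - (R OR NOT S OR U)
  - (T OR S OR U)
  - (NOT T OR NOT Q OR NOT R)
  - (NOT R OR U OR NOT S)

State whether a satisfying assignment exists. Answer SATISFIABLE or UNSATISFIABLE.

Try P = False.
Try Q = False.
The remaining clauses are satisfied by R = True, S = False, T = False, U = True.
Every clause has at least one true literal under this assignment.
So P = False, Q = False, R = True, S = False, T = False, U = True is a satisfying assignment.

SATISFIABLE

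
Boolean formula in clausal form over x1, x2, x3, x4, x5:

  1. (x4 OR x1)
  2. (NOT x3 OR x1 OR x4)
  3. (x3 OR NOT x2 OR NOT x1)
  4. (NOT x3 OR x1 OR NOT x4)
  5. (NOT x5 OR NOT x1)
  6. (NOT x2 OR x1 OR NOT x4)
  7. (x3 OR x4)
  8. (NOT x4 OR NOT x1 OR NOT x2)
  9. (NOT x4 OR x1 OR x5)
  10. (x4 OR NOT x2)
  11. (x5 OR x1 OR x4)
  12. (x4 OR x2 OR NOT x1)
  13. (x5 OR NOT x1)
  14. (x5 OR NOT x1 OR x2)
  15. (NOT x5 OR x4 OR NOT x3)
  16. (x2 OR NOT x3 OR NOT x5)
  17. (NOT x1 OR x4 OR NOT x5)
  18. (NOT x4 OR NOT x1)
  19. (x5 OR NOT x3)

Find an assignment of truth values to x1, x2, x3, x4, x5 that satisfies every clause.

x1=0  x2=0  x3=0  x4=1  x5=1

Set x1 = False and propagate.
  then x4 is forced to True.
  then x3 is forced to False.
  then x2 is forced to False.
  then x5 is forced to True.
Check each clause:
  1. (x1 OR x4) — x4 is true.
  2. (NOT x3 OR x4 OR x1) — x4 is true.
  3. (x3 OR NOT x1 OR NOT x2) — NOT x1 is true.
  4. (NOT x4 OR NOT x3 OR x1) — NOT x3 is true.
  5. (NOT x5 OR NOT x1) — NOT x1 is true.
  6. (x1 OR NOT x4 OR NOT x2) — NOT x2 is true.
  7. (x4 OR x3) — x4 is true.
  8. (NOT x1 OR NOT x4 OR NOT x2) — NOT x2 is true.
  9. (x5 OR NOT x4 OR x1) — x5 is true.
  10. (x4 OR NOT x2) — x4 is true.
  11. (x1 OR x4 OR x5) — x4 is true.
  12. (x4 OR NOT x1 OR x2) — x4 is true.
  13. (x5 OR NOT x1) — x5 is true.
  14. (x2 OR x5 OR NOT x1) — x5 is true.
  15. (NOT x3 OR NOT x5 OR x4) — x4 is true.
  16. (NOT x5 OR NOT x3 OR x2) — NOT x3 is true.
  17. (x4 OR NOT x5 OR NOT x1) — x4 is true.
  18. (NOT x1 OR NOT x4) — NOT x1 is true.
  19. (x5 OR NOT x3) — x5 is true.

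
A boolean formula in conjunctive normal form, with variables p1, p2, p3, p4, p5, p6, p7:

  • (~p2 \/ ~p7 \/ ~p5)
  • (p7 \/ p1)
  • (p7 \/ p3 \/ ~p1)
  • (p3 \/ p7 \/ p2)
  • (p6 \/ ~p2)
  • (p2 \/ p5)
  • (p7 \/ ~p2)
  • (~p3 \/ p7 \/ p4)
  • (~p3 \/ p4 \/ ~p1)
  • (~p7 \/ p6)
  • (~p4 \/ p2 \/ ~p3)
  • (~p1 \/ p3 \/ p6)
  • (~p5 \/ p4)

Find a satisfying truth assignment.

Pure literal: p6 appears only positively; assign p6 = True.
Set p1 = True and propagate.
The remaining clauses are satisfied by p2 = True, p3 = False, p4 = False, p5 = False, p7 = True.
Every clause has at least one true literal under this assignment.
Check each clause:
  1. (~p2 \/ ~p7 \/ ~p5) — ~p5 is true.
  2. (p1 \/ p7) — p1 is true.
  3. (~p1 \/ p3 \/ p7) — p7 is true.
  4. (p2 \/ p3 \/ p7) — p2 is true.
  5. (p6 \/ ~p2) — p6 is true.
  6. (p5 \/ p2) — p2 is true.
  7. (~p2 \/ p7) — p7 is true.
  8. (~p3 \/ p7 \/ p4) — ~p3 is true.
  9. (~p3 \/ ~p1 \/ p4) — ~p3 is true.
  10. (p6 \/ ~p7) — p6 is true.
  11. (~p4 \/ p2 \/ ~p3) — p2 is true.
  12. (p6 \/ ~p1 \/ p3) — p6 is true.
  13. (p4 \/ ~p5) — ~p5 is true.

p1=1, p2=1, p3=0, p4=0, p5=0, p6=1, p7=1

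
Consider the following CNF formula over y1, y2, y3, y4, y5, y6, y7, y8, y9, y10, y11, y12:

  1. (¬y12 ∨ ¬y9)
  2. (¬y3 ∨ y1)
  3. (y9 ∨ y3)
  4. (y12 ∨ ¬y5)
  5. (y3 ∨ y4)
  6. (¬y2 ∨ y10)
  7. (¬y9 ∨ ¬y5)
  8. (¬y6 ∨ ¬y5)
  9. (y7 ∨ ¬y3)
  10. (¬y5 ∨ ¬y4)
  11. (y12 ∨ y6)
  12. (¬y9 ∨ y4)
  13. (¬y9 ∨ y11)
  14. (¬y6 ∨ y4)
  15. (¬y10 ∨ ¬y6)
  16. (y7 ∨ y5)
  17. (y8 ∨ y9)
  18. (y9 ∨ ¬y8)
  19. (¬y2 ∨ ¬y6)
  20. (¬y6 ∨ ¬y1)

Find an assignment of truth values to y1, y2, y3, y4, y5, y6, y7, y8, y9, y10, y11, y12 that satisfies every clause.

Pure literal: y2 appears only negated; assign y2 = False.
y7 occurs only positively in the remaining clauses — set y7 = True.
Branch on y1: take y1 = False.
  then y3 is forced to False.
  then y9 is forced to True.
  then y12 is forced to False.
  then y5 is forced to False.
  then y4 is forced to True.
  then y6 is forced to True.
  then y11 is forced to True.
  then y10 is forced to False.
y8 is now unconstrained; take y8 = False.
Every clause has at least one true literal under this assignment.

y1 = F, y2 = F, y3 = F, y4 = T, y5 = F, y6 = T, y7 = T, y8 = F, y9 = T, y10 = F, y11 = T, y12 = F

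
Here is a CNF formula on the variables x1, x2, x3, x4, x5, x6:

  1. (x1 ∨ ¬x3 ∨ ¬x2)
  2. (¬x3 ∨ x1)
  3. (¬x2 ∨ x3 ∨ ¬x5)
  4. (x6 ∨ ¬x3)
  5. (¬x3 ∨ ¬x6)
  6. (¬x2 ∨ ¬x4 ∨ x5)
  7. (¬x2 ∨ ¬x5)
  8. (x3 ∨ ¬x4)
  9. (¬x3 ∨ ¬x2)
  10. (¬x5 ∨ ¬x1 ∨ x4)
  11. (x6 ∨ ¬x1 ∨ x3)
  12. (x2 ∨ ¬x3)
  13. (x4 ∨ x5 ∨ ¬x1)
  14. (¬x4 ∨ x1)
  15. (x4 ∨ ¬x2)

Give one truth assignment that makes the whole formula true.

Set x1 = False and propagate.
  then x3 is forced to False.
  then x4 is forced to False.
  then x2 is forced to False.
x5, x6 are now unconstrained; take x5 = False, x6 = True.
Every clause has at least one true literal under this assignment.
Check each clause:
  1. (¬x3 ∨ x1 ∨ ¬x2) — ¬x3 is true.
  2. (x1 ∨ ¬x3) — ¬x3 is true.
  3. (x3 ∨ ¬x5 ∨ ¬x2) — ¬x2 is true.
  4. (¬x3 ∨ x6) — ¬x3 is true.
  5. (¬x6 ∨ ¬x3) — ¬x3 is true.
  6. (¬x4 ∨ ¬x2 ∨ x5) — ¬x4 is true.
  7. (¬x5 ∨ ¬x2) — ¬x5 is true.
  8. (x3 ∨ ¬x4) — ¬x4 is true.
  9. (¬x2 ∨ ¬x3) — ¬x3 is true.
  10. (x4 ∨ ¬x5 ∨ ¬x1) — ¬x5 is true.
  11. (x3 ∨ ¬x1 ∨ x6) — ¬x1 is true.
  12. (x2 ∨ ¬x3) — ¬x3 is true.
  13. (¬x1 ∨ x4 ∨ x5) — ¬x1 is true.
  14. (x1 ∨ ¬x4) — ¬x4 is true.
  15. (¬x2 ∨ x4) — ¬x2 is true.

x1 = False, x2 = False, x3 = False, x4 = False, x5 = False, x6 = True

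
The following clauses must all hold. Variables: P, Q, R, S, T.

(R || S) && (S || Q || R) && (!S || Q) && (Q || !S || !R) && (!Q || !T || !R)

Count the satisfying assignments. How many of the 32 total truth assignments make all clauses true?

12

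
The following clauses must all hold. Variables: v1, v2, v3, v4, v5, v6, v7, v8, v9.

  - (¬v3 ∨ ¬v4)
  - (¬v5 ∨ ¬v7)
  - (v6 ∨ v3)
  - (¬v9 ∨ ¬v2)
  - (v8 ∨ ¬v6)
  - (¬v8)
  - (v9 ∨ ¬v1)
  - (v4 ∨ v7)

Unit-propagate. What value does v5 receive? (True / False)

Unit clause (¬v8) sets v8 = False.
In (v8 ∨ ¬v6), v8 is now false; ¬v6 must hold, so v6 = False.
(v3 ∨ v6): since v6 = False, the clause reduces to (v3). v3 = True.
From (¬v3 ∨ ¬v4) and v3 = True: v4 = False.
From (v7 ∨ v4) and v4 = False: v7 = True.
(¬v5 ∨ ¬v7): since v7 = True, the clause reduces to (¬v5). v5 = False.

False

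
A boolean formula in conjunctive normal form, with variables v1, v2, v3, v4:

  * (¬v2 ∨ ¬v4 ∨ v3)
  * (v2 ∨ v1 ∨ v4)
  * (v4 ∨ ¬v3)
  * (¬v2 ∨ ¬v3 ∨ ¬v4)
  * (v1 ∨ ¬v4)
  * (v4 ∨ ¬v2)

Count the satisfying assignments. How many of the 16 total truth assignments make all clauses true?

3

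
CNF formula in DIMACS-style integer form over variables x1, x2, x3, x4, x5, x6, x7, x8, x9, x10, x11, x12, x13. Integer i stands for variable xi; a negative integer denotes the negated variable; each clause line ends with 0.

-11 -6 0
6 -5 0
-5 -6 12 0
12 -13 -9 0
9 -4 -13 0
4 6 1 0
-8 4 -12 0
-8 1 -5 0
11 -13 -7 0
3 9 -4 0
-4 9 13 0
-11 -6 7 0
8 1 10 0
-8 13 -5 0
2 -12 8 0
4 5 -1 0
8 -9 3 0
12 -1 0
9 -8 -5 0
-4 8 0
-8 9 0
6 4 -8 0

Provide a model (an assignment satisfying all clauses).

x1=F, x2=T, x3=T, x4=F, x5=T, x6=T, x7=T, x8=F, x9=F, x10=T, x11=F, x12=T, x13=F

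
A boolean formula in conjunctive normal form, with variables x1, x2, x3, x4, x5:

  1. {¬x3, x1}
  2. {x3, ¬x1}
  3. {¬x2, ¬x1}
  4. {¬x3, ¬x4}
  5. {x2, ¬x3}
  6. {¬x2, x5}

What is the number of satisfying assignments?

The models are:
  x1=F x2=F x3=F x4=F x5=F
  x1=F x2=F x3=F x4=F x5=T
  x1=F x2=F x3=F x4=T x5=F
  x1=F x2=F x3=F x4=T x5=T
  x1=F x2=T x3=F x4=F x5=T
  x1=F x2=T x3=F x4=T x5=T
That's 6 in total.

6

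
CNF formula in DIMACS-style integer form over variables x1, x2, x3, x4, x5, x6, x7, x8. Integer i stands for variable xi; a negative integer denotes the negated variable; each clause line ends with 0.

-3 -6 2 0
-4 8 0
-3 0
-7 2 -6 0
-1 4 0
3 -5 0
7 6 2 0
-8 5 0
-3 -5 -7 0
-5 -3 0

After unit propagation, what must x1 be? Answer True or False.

False

(~x3) stands alone — x3 = False.
In (x3 \/ ~x5), x3 is now false; ~x5 must hold, so x5 = False.
(~x8 \/ x5) with x5 = False leaves only ~x8, so x8 = False.
In (x8 \/ ~x4), x8 is now false; ~x4 must hold, so x4 = False.
In (~x1 \/ x4), x4 is now false; ~x1 must hold, so x1 = False.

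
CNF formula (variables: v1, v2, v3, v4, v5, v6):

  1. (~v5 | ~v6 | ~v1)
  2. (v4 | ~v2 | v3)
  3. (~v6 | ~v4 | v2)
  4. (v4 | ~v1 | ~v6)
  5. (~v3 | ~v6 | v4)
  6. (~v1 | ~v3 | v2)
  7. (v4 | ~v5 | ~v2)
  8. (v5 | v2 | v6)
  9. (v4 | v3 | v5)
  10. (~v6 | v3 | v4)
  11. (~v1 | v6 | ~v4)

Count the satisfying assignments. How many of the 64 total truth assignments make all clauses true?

17

Split on v4, then v6.
  v4=T, v6=T: v3 free; 3 ways for (v1,v2,v5) × 2^1 = 6.
  v4=T, v6=F: v3 free; 3 ways for (v1,v2,v5) × 2^1 = 6.
  v4=F, v6=T: a clause becomes empty — 0.
  v4=F, v6=F: 5 of the 16 assignments to (v1,v2,v3,v5) work.
Total: 6 + 6 + 0 + 5 = 17.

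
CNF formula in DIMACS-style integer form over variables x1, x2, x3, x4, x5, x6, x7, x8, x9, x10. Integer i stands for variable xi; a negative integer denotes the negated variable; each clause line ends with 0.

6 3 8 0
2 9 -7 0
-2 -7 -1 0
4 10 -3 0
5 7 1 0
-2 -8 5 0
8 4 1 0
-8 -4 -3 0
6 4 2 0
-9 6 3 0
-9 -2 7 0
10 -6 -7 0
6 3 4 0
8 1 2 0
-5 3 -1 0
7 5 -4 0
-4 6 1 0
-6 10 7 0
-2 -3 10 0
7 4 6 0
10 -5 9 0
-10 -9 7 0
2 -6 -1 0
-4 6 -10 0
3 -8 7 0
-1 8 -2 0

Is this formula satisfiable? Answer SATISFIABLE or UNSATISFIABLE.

SATISFIABLE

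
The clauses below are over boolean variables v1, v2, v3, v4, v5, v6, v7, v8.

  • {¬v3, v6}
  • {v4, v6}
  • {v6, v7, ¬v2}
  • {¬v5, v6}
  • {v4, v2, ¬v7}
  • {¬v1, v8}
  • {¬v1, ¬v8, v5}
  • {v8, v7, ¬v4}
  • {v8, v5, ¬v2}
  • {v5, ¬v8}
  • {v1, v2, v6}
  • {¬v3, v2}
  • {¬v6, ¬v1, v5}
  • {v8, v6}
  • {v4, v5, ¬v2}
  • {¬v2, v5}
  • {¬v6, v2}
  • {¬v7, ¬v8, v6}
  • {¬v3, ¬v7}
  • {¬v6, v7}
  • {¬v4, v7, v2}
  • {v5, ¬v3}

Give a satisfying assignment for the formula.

v3 occurs only negated in the remaining clauses — set v3 = False.
Set v1 = False and propagate.
Try v2 = True.
  then v5 is forced to True.
  then v6 is forced to True.
  then v7 is forced to True.
v4, v8 are now unconstrained; take v4 = True, v8 = False.

v1=0  v2=1  v3=0  v4=1  v5=1  v6=1  v7=1  v8=0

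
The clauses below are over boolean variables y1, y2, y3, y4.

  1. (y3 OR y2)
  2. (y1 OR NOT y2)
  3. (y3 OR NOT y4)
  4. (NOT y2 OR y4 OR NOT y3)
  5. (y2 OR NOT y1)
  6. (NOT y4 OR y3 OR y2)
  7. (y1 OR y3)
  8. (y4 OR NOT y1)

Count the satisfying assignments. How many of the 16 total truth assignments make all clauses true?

The models are:
  y1=0 y2=0 y3=1 y4=0
  y1=0 y2=0 y3=1 y4=1
  y1=1 y2=1 y3=1 y4=1
Count: 3.

3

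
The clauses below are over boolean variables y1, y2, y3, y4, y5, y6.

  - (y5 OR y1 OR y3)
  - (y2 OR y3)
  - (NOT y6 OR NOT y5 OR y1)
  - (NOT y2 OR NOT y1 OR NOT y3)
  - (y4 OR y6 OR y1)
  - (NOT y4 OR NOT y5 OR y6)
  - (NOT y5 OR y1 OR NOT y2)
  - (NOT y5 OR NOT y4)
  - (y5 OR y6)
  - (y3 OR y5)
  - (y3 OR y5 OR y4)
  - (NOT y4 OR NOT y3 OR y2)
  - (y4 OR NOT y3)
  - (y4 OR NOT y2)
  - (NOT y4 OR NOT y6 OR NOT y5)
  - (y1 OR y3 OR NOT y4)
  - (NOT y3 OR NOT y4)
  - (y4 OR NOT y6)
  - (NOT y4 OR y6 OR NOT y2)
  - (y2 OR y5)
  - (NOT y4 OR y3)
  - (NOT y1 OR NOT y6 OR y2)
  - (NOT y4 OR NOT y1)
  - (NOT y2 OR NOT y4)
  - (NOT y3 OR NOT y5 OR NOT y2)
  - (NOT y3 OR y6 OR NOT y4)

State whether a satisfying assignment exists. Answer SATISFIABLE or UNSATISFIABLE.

y4 = True:
  propagation gives y5=False, y6=True, y3=True; an empty clause results — contradiction.
y4 = False:
  propagation gives y3=False, y2=True; an empty clause results — contradiction.
Every branch closes, so no satisfying assignment exists.

UNSATISFIABLE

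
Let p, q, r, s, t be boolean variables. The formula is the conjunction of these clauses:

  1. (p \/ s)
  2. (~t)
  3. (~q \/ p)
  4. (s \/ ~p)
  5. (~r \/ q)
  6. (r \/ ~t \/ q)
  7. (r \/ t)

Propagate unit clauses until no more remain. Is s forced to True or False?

True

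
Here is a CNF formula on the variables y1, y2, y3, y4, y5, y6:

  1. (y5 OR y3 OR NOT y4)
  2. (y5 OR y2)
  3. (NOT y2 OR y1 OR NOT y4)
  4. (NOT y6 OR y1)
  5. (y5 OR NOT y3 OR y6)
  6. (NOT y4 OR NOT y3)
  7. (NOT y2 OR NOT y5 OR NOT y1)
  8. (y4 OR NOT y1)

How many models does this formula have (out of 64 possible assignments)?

8

The models are:
  y1=F y2=F y3=F y4=F y5=T y6=F
  y1=F y2=F y3=F y4=T y5=T y6=F
  y1=F y2=F y3=T y4=F y5=T y6=F
  y1=F y2=T y3=F y4=F y5=F y6=F
  y1=F y2=T y3=F y4=F y5=T y6=F
  y1=F y2=T y3=T y4=F y5=T y6=F
  y1=T y2=F y3=F y4=T y5=T y6=F
  y1=T y2=F y3=F y4=T y5=T y6=T
Count: 8.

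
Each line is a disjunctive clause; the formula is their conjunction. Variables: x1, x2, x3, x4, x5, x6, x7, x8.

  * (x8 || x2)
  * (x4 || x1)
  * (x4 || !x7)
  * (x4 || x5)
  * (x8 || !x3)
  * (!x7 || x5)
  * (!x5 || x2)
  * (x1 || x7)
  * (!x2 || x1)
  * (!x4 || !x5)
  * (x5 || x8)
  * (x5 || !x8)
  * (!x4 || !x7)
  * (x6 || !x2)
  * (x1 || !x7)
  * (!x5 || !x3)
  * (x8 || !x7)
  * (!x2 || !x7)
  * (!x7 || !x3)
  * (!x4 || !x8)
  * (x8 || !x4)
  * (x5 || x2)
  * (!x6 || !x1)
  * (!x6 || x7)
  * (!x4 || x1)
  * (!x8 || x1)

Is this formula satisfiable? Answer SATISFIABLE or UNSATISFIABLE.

x7 = True:
  propagation gives x4=True; an empty clause results — contradiction.
x7 = False:
  propagation gives x1=True, x6=False, x2=False, x8=True; an empty clause results — contradiction.
Every branch closes, so no satisfying assignment exists.

UNSATISFIABLE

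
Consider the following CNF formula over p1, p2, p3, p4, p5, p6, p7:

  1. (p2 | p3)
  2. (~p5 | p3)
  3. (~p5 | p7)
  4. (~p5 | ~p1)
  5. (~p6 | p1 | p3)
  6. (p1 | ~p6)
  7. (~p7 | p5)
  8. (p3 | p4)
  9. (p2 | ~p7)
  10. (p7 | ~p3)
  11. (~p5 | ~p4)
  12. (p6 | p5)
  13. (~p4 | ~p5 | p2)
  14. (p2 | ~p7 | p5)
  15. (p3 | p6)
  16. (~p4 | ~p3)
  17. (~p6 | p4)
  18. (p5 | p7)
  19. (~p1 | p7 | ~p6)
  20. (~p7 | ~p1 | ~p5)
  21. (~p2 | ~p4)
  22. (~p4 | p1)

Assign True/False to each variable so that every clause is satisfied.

p1 = False, p2 = True, p3 = True, p4 = False, p5 = True, p6 = False, p7 = True

Branch on p1: take p1 = False.
  then p6 is forced to False.
  then p5 is forced to True.
  then p3 is forced to True.
  then p7 is forced to True.
  then p2 is forced to True.
  then p4 is forced to False.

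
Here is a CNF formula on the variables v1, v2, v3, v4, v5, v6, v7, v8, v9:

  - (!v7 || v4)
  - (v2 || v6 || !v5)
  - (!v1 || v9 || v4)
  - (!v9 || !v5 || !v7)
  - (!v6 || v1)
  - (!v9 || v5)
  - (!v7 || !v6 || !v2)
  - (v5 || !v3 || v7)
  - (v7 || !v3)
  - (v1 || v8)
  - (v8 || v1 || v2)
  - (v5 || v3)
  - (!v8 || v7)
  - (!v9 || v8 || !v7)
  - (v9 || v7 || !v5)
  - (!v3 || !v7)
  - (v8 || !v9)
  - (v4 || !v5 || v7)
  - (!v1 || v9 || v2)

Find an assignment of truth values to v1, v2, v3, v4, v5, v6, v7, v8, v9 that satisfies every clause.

Pure literal: v4 appears only positively; assign v4 = True.
Branch on v1: take v1 = False.
  then v6 is forced to False.
  then v8 is forced to True.
  then v7 is forced to True.
  then v3 is forced to False.
  then v5 is forced to True.
  then v2 is forced to True.
  then v9 is forced to False.
Every clause has at least one true literal under this assignment.

v1=False, v2=True, v3=False, v4=True, v5=True, v6=False, v7=True, v8=True, v9=False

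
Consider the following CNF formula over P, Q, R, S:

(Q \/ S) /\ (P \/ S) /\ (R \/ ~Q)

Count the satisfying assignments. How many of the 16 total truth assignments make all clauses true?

The models are:
  P=F Q=F R=F S=T
  P=F Q=F R=T S=T
  P=F Q=T R=T S=T
  P=T Q=F R=F S=T
  P=T Q=F R=T S=T
  P=T Q=T R=T S=F
  P=T Q=T R=T S=T
Count: 7.

7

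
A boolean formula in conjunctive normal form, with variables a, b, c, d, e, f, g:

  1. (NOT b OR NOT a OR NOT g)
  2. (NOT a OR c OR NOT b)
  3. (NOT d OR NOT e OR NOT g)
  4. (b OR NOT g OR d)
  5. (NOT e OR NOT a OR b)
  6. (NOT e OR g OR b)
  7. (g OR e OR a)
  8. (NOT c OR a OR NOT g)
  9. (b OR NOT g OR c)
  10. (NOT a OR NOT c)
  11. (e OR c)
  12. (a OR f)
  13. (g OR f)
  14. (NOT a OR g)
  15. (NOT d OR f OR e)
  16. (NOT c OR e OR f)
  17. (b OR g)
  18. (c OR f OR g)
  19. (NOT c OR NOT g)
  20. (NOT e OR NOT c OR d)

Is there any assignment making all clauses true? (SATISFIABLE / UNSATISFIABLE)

SATISFIABLE

f occurs only positively in the remaining clauses — set f = True.
Set a = False and propagate.
Try b = True.
For the remaining variables, c = False, d = False, e = True, g = True works.
Every clause has at least one true literal under this assignment.
So a=False, b=True, c=False, d=False, e=True, f=True, g=True is a satisfying assignment.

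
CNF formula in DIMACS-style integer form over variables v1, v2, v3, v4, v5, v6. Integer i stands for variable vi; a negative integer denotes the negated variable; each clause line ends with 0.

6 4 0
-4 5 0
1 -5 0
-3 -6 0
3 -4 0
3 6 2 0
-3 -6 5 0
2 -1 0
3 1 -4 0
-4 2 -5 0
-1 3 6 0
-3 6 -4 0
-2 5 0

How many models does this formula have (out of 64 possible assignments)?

2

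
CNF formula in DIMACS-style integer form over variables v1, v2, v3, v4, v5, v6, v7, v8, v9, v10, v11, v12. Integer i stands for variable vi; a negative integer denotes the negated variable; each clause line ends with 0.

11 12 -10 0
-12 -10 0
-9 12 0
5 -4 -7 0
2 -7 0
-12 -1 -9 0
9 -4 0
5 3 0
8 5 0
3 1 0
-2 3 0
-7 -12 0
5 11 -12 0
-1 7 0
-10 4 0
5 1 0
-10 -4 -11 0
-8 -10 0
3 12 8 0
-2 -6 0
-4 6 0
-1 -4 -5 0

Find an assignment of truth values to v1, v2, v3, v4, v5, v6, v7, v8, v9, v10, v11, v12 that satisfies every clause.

v3 occurs only positively in the remaining clauses — set v3 = True.
v10 occurs only negated in the remaining clauses — set v10 = False.
Try v1 = False.
  then v5 is forced to True.
Try v2 = True.
  then v6 is forced to False.
  then v4 is forced to False.
For the remaining variables, v7 = False, v8 = True, v9 = False, v11 = True, v12 = False works.

v1 = 0, v2 = 1, v3 = 1, v4 = 0, v5 = 1, v6 = 0, v7 = 0, v8 = 1, v9 = 0, v10 = 0, v11 = 1, v12 = 0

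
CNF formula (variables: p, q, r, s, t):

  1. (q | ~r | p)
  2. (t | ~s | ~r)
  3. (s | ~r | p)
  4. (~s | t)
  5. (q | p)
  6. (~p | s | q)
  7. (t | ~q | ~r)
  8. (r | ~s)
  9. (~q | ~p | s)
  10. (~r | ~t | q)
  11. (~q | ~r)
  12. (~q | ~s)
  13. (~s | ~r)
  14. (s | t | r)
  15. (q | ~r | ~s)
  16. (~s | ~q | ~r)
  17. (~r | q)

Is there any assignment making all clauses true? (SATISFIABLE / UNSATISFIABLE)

SATISFIABLE

Try p = False.
  then q is forced to True.
  then r is forced to False.
  then s is forced to False.
  then t is forced to True.
Every clause has at least one true literal under this assignment.
So p=0  q=1  r=0  s=0  t=1 is a satisfying assignment.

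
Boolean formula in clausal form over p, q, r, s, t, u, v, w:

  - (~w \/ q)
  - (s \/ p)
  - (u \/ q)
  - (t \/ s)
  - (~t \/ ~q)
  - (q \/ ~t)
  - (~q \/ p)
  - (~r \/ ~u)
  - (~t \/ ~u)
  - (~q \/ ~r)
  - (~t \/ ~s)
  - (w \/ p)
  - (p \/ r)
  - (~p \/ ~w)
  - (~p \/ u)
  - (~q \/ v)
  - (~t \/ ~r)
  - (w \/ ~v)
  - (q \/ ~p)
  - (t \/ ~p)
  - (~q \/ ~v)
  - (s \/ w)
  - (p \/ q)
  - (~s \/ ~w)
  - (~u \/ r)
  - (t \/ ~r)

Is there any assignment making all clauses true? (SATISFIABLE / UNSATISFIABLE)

UNSATISFIABLE

q = True:
  propagation gives t=False, s=True, p=True; an empty clause results — contradiction.
q = False:
  propagation gives w=False, u=True, t=False, s=True; an empty clause results — contradiction.
Every branch closes, so no satisfying assignment exists.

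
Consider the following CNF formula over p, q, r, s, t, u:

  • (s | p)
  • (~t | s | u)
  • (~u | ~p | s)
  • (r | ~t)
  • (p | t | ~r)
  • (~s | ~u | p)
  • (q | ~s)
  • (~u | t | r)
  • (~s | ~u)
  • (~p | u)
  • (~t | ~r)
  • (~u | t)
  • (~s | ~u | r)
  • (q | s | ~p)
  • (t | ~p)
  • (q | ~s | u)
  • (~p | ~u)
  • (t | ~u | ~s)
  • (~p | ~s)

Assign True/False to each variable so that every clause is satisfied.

p = F, q = T, r = F, s = T, t = F, u = F

q occurs only positively in the remaining clauses — set q = True.
Branch on p: take p = False.
  then s is forced to True.
  then u is forced to False.
Try r = False.
  then t is forced to False.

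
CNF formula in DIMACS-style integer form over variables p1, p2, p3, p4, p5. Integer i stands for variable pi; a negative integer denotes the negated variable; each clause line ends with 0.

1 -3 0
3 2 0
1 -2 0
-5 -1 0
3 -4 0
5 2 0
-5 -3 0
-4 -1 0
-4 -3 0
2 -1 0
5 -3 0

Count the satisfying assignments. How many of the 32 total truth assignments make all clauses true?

1

The models are:
  p1=T p2=T p3=F p4=F p5=F
That's 1 in total.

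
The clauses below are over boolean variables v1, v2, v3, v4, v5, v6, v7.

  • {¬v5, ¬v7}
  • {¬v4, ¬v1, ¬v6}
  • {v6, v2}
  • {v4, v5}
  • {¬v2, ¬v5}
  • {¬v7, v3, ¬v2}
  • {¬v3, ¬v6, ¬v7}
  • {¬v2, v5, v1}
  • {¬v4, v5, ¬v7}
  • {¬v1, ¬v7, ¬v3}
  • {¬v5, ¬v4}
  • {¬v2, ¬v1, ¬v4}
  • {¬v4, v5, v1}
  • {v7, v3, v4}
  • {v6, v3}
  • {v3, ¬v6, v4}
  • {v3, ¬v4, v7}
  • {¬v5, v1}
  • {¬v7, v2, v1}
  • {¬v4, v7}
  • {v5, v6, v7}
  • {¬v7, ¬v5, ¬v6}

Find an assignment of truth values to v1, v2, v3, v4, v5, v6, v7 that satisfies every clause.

v1 = 1, v2 = 0, v3 = 1, v4 = 0, v5 = 1, v6 = 1, v7 = 0

Check each clause:
  1. {¬v5, ¬v7} — ¬v7 is true.
  2. {¬v6, ¬v1, ¬v4} — ¬v4 is true.
  3. {v2, v6} — v6 is true.
  4. {v5, v4} — v5 is true.
  5. {¬v5, ¬v2} — ¬v2 is true.
  6. {v3, ¬v7, ¬v2} — ¬v7 is true.
  7. {¬v3, ¬v7, ¬v6} — ¬v7 is true.
  8. {¬v2, v5, v1} — v1 is true.
  9. {¬v4, ¬v7, v5} — ¬v7 is true.
  10. {¬v1, ¬v7, ¬v3} — ¬v7 is true.
  11. {¬v4, ¬v5} — ¬v4 is true.
  12. {¬v1, ¬v2, ¬v4} — ¬v4 is true.
  13. {v5, v1, ¬v4} — v1 is true.
  14. {v7, v3, v4} — v3 is true.
  15. {v6, v3} — v3 is true.
  16. {¬v6, v3, v4} — v3 is true.
  17. {¬v4, v7, v3} — v3 is true.
  18. {v1, ¬v5} — v1 is true.
  19. {¬v7, v1, v2} — ¬v7 is true.
  20. {v7, ¬v4} — ¬v4 is true.
  21. {v5, v6, v7} — v5 is true.
  22. {¬v6, ¬v7, ¬v5} — ¬v7 is true.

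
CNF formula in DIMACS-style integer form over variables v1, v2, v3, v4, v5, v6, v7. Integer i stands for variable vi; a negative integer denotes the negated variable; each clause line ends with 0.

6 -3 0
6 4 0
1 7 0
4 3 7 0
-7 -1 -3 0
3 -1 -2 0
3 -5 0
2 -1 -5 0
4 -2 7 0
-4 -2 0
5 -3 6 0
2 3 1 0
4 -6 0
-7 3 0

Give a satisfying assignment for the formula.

v1 = 1  v2 = 0  v3 = 0  v4 = 1  v5 = 0  v6 = 0  v7 = 0

Check each clause:
  1. (~v3 \/ v6) — ~v3 is true.
  2. (v6 \/ v4) — v4 is true.
  3. (v1 \/ v7) — v1 is true.
  4. (v7 \/ v3 \/ v4) — v4 is true.
  5. (~v1 \/ ~v3 \/ ~v7) — ~v7 is true.
  6. (~v2 \/ ~v1 \/ v3) — ~v2 is true.
  7. (~v5 \/ v3) — ~v5 is true.
  8. (~v5 \/ v2 \/ ~v1) — ~v5 is true.
  9. (v7 \/ v4 \/ ~v2) — v4 is true.
  10. (~v4 \/ ~v2) — ~v2 is true.
  11. (~v3 \/ v5 \/ v6) — ~v3 is true.
  12. (v1 \/ v3 \/ v2) — v1 is true.
  13. (~v6 \/ v4) — ~v6 is true.
  14. (~v7 \/ v3) — ~v7 is true.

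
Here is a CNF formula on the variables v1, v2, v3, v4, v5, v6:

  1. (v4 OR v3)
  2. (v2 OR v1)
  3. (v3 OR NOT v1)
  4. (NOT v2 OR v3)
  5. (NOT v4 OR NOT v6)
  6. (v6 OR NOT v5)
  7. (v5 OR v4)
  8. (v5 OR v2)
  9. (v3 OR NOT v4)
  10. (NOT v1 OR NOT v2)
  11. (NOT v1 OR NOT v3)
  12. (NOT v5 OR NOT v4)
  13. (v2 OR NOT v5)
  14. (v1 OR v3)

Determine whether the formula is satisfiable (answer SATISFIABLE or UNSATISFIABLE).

Set v1 = False and propagate.
  then v2 is forced to True.
  then v3 is forced to True.
For the remaining variables, v4 = True, v5 = False, v6 = False works.
So v1=0, v2=1, v3=1, v4=1, v5=0, v6=0 is a satisfying assignment.

SATISFIABLE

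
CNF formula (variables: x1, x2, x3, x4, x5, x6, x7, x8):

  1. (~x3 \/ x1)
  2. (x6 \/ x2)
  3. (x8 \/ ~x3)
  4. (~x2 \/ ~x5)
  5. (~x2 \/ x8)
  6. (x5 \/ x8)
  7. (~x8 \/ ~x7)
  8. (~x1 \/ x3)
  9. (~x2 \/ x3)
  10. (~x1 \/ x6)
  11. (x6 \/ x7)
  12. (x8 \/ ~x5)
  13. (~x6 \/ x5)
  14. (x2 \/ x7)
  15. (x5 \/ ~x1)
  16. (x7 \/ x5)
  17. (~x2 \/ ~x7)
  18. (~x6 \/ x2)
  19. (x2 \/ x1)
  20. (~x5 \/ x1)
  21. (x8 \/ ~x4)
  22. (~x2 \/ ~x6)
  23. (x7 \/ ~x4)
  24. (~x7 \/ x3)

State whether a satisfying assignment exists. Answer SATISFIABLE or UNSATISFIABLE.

UNSATISFIABLE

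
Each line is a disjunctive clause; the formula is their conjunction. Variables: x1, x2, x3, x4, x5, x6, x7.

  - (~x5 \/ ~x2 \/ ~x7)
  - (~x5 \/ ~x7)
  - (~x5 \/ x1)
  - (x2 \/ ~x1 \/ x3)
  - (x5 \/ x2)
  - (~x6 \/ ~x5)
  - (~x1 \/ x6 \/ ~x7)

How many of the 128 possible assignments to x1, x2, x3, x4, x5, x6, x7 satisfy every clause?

34

Case analysis on x5 and x1:
  x5=1, x1=1: x4 free; 3 ways for (x2,x3,x6,x7) × 2^1 = 6.
  x5=1, x1=0: a clause becomes empty — 0.
  x5=0, x1=1: x3, x4 free; 3 ways for (x2,x6,x7) × 2^2 = 12.
  x5=0, x1=0: forces x2=1; x3, x4, x6, x7 free → 2^4 = 16.
Total: 6 + 0 + 12 + 16 = 34.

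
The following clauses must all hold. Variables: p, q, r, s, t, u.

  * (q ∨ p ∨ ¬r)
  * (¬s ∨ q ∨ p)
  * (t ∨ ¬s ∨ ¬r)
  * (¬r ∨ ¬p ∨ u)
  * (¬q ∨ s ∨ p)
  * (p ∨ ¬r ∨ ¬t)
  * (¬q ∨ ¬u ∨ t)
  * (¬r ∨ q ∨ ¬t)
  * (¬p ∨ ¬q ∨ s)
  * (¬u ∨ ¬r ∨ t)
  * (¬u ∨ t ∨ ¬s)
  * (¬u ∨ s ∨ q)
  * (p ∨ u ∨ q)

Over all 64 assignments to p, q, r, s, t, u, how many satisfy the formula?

12

Split on q, then p.
  q=1, p=1: remaining (r,s,t,u) ∈ {(0,1,0,0); (0,1,1,0); (0,1,1,1); (1,1,1,1)} — 4.
  q=1, p=0: remaining (r,s,t,u) ∈ {(0,1,0,0); (0,1,1,0); (0,1,1,1)} — 3.
  q=0, p=1: 5 of the 16 assignments to (r,s,t,u) work.
  q=0, p=0: a clause becomes empty — 0.
Total: 4 + 3 + 5 + 0 = 12.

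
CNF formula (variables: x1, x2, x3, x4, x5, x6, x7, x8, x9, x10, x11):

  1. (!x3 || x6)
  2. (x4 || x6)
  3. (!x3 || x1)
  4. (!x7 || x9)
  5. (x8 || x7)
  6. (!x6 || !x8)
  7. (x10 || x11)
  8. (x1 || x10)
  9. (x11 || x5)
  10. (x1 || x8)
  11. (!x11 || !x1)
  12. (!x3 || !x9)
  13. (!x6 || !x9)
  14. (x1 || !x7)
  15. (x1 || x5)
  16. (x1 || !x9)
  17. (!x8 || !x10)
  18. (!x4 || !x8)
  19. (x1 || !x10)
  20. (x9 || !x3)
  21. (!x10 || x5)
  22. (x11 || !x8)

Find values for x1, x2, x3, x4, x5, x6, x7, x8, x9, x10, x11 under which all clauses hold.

x1=1  x2=1  x3=0  x4=1  x5=1  x6=0  x7=1  x8=0  x9=1  x10=1  x11=0

Check each clause:
  1. (x6 || !x3) — !x3 is true.
  2. (x4 || x6) — x4 is true.
  3. (!x3 || x1) — x1 is true.
  4. (x9 || !x7) — x9 is true.
  5. (x7 || x8) — x7 is true.
  6. (!x6 || !x8) — !x8 is true.
  7. (x10 || x11) — x10 is true.
  8. (x1 || x10) — x1 is true.
  9. (x11 || x5) — x5 is true.
  10. (x1 || x8) — x1 is true.
  11. (!x11 || !x1) — !x11 is true.
  12. (!x3 || !x9) — !x3 is true.
  13. (!x9 || !x6) — !x6 is true.
  14. (x1 || !x7) — x1 is true.
  15. (x5 || x1) — x1 is true.
  16. (x1 || !x9) — x1 is true.
  17. (!x10 || !x8) — !x8 is true.
  18. (!x8 || !x4) — !x8 is true.
  19. (!x10 || x1) — x1 is true.
  20. (x9 || !x3) — x9 is true.
  21. (!x10 || x5) — x5 is true.
  22. (x11 || !x8) — !x8 is true.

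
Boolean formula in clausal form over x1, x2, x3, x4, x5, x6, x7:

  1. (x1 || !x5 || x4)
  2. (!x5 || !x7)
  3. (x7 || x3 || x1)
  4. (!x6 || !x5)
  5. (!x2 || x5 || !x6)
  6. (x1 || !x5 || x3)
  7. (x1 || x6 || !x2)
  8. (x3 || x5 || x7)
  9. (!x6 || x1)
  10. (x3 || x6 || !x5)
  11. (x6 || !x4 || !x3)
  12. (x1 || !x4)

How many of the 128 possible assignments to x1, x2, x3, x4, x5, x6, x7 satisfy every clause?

19

Case analysis on x5 and x1:
  x5=T, x1=T: remaining (x2,x3,x4,x6,x7) ∈ {(F,T,F,F,F); (T,T,F,F,F)} — 2.
  x5=T, x1=F: a clause becomes empty — 0.
  x5=F, x1=T: 14 of the 32 assignments to (x2,x3,x4,x6,x7) work.
  x5=F, x1=F: remaining (x2,x3,x4,x6,x7) ∈ {(F,F,F,F,T); (F,T,F,F,F); (F,T,F,F,T)} — 3.
Total: 2 + 0 + 14 + 3 = 19.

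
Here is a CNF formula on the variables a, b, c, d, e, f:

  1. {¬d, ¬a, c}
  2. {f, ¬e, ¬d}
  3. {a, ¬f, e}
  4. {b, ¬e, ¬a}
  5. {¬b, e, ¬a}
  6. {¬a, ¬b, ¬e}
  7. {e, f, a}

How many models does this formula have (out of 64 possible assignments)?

18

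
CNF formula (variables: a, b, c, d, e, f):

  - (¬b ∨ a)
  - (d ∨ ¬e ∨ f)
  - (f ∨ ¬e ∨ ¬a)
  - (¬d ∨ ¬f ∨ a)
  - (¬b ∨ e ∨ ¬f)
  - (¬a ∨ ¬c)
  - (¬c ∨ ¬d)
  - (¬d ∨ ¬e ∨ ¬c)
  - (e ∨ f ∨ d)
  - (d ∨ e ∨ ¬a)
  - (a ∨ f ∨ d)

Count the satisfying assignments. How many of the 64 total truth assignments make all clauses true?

13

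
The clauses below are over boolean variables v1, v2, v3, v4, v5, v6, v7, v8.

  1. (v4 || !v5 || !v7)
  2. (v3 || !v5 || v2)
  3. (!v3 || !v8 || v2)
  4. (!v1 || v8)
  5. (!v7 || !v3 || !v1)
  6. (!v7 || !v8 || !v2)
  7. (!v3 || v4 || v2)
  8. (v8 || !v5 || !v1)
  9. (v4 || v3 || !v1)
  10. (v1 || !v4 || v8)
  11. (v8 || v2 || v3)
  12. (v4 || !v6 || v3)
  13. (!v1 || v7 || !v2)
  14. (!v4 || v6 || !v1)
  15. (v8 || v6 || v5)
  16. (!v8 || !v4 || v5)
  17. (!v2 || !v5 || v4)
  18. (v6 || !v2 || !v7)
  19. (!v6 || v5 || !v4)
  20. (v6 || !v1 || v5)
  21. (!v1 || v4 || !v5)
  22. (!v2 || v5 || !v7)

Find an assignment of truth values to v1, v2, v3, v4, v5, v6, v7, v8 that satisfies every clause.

Set v1 = False and propagate.
Branch on v2: take v2 = False.
For the remaining variables, v3 = False, v4 = False, v5 = False, v6 = False, v7 = True, v8 = True works.
Every clause has at least one true literal under this assignment.
Check each clause:
  1. (v4 || !v5 || !v7) — !v5 is true.
  2. (!v5 || v3 || v2) — !v5 is true.
  3. (v2 || !v3 || !v8) — !v3 is true.
  4. (v8 || !v1) — v8 is true.
  5. (!v7 || !v1 || !v3) — !v3 is true.
  6. (!v2 || !v7 || !v8) — !v2 is true.
  7. (v4 || v2 || !v3) — !v3 is true.
  8. (v8 || !v1 || !v5) — v8 is true.
  9. (v3 || v4 || !v1) — !v1 is true.
  10. (v1 || !v4 || v8) — v8 is true.
  11. (v2 || v3 || v8) — v8 is true.
  12. (v4 || !v6 || v3) — !v6 is true.
  13. (!v2 || !v1 || v7) — !v1 is true.
  14. (!v1 || v6 || !v4) — !v4 is true.
  15. (v8 || v5 || v6) — v8 is true.
  16. (v5 || !v8 || !v4) — !v4 is true.
  17. (v4 || !v2 || !v5) — !v5 is true.
  18. (!v2 || v6 || !v7) — !v2 is true.
  19. (!v6 || !v4 || v5) — !v6 is true.
  20. (v6 || !v1 || v5) — !v1 is true.
  21. (v4 || !v1 || !v5) — !v5 is true.
  22. (v5 || !v7 || !v2) — !v2 is true.

v1=False, v2=False, v3=False, v4=False, v5=False, v6=False, v7=True, v8=True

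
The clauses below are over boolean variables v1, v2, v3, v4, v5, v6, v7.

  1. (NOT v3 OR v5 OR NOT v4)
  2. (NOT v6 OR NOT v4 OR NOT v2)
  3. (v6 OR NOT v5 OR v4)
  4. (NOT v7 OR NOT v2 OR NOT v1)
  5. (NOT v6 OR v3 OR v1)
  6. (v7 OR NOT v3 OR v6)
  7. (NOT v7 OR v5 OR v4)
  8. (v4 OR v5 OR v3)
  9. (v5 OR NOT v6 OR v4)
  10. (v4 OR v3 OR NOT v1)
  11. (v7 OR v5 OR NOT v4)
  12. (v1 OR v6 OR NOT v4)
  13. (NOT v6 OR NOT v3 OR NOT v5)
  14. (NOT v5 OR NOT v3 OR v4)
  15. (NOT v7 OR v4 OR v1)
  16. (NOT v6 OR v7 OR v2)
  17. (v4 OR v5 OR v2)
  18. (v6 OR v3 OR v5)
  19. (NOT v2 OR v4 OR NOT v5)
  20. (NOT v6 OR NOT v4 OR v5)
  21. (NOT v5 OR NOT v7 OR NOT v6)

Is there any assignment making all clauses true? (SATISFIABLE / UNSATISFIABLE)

SATISFIABLE

Branch on v1: take v1 = True.
Set v2 = False and propagate.
Try v3 = True.
For the remaining variables, v4 = True, v5 = True, v6 = False, v7 = True works.
So v1=T, v2=F, v3=T, v4=T, v5=T, v6=F, v7=T is a satisfying assignment.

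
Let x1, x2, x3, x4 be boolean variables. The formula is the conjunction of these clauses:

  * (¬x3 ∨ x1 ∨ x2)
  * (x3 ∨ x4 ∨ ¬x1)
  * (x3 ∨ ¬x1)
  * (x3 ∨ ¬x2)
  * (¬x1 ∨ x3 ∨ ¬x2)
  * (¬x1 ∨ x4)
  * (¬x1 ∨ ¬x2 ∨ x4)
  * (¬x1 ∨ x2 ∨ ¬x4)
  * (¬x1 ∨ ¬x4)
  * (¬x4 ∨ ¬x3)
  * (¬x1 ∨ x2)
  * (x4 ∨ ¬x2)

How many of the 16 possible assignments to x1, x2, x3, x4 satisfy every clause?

2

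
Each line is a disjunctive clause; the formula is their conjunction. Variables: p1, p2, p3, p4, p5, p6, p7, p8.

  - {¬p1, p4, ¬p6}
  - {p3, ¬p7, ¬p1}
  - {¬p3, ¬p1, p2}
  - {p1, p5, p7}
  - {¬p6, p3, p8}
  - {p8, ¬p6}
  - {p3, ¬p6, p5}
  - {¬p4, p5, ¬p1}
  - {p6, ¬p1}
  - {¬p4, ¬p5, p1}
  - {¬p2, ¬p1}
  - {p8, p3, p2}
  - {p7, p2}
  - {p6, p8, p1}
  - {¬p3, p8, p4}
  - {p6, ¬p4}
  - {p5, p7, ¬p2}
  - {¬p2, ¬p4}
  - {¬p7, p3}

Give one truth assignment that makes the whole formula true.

p1 = 0, p2 = 1, p3 = 1, p4 = 0, p5 = 1, p6 = 1, p7 = 0, p8 = 1

Pure literal: p8 appears only positively; assign p8 = True.
Try p1 = False.
The remaining clauses are satisfied by p2 = True, p3 = True, p4 = False, p5 = True, p6 = True, p7 = False.
Every clause has at least one true literal under this assignment.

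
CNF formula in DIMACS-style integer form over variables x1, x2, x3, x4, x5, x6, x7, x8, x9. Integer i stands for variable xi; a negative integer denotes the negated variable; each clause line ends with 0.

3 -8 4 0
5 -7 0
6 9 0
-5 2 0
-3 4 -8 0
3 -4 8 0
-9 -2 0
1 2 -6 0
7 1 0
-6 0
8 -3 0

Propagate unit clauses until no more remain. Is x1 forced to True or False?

True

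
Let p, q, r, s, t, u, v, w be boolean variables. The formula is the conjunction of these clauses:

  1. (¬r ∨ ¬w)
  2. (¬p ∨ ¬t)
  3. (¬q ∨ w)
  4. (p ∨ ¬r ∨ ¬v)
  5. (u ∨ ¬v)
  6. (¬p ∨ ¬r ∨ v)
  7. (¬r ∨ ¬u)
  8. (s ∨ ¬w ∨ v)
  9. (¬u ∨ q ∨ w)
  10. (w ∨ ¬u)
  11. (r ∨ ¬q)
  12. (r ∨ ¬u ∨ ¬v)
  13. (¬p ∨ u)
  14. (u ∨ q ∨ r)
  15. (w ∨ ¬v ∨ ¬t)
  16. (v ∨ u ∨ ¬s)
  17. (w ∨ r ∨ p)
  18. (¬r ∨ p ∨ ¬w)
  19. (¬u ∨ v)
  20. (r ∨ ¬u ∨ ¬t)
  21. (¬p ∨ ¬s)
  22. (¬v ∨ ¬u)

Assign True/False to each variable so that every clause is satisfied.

p=False, q=False, r=True, s=False, t=False, u=False, v=False, w=False

Check each clause:
  1. (¬r ∨ ¬w) — ¬w is true.
  2. (¬p ∨ ¬t) — ¬t is true.
  3. (w ∨ ¬q) — ¬q is true.
  4. (¬v ∨ p ∨ ¬r) — ¬v is true.
  5. (¬v ∨ u) — ¬v is true.
  6. (¬p ∨ ¬r ∨ v) — ¬p is true.
  7. (¬r ∨ ¬u) — ¬u is true.
  8. (¬w ∨ s ∨ v) — ¬w is true.
  9. (¬u ∨ w ∨ q) — ¬u is true.
  10. (w ∨ ¬u) — ¬u is true.
  11. (r ∨ ¬q) — r is true.
  12. (¬v ∨ ¬u ∨ r) — ¬v is true.
  13. (¬p ∨ u) — ¬p is true.
  14. (r ∨ u ∨ q) — r is true.
  15. (¬t ∨ ¬v ∨ w) — ¬v is true.
  16. (¬s ∨ v ∨ u) — ¬s is true.
  17. (r ∨ w ∨ p) — r is true.
  18. (p ∨ ¬w ∨ ¬r) — ¬w is true.
  19. (v ∨ ¬u) — ¬u is true.
  20. (r ∨ ¬t ∨ ¬u) — r is true.
  21. (¬p ∨ ¬s) — ¬s is true.
  22. (¬v ∨ ¬u) — ¬v is true.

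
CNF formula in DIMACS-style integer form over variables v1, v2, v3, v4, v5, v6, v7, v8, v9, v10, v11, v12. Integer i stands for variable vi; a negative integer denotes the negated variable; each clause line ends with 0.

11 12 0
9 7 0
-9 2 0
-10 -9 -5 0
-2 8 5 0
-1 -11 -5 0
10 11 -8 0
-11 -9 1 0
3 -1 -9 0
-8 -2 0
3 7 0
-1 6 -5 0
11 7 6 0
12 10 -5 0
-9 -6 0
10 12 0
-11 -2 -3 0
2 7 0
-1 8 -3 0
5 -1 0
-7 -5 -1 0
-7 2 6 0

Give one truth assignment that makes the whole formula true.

Pure literal: v12 appears only positively; assign v12 = True.
Try v1 = False.
Set v2 = True and propagate.
  then v8 is forced to False.
  then v5 is forced to True.
The remaining clauses are satisfied by v3 = False, v4 = False, v6 = True, v7 = True, v9 = False, v10 = False, v11 = False.

v1 = F, v2 = T, v3 = F, v4 = F, v5 = T, v6 = T, v7 = T, v8 = F, v9 = F, v10 = F, v11 = F, v12 = T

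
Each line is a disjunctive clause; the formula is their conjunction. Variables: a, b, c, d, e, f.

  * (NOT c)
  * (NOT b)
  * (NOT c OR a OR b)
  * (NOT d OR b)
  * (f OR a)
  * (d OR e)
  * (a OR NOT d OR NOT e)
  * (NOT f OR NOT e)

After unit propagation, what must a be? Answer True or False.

True

(NOT c) is a unit clause: c = False.
(NOT b) is a unit clause: b = False.
(NOT d OR b) with b = False leaves only NOT d, so d = False.
From (e OR d) and d = False: e = True.
In (NOT f OR NOT e), NOT e is now false; NOT f must hold, so f = False.
From (a OR f) and f = False: a = True.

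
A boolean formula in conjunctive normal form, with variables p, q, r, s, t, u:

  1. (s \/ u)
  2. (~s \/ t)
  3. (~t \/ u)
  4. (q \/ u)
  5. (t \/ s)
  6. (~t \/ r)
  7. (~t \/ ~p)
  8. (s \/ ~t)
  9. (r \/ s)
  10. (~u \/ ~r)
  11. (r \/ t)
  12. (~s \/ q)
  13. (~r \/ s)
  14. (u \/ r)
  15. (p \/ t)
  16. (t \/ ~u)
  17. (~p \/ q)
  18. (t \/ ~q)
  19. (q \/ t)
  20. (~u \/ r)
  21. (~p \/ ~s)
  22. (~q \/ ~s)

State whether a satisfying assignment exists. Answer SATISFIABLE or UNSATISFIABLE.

UNSATISFIABLE

t = True:
  propagation gives u=True, r=True; an empty clause results — contradiction.
t = False:
  propagation gives s=False; an empty clause results — contradiction.
Every branch closes, so no satisfying assignment exists.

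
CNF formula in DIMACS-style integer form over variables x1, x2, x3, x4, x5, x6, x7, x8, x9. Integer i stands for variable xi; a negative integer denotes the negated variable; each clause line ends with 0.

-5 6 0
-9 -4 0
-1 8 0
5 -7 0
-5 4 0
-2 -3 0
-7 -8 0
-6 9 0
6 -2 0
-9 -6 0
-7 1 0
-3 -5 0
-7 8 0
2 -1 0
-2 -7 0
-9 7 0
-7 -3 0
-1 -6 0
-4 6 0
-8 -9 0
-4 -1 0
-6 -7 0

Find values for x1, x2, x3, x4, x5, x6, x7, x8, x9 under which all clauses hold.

x1=F, x2=F, x3=T, x4=F, x5=F, x6=F, x7=F, x8=T, x9=F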